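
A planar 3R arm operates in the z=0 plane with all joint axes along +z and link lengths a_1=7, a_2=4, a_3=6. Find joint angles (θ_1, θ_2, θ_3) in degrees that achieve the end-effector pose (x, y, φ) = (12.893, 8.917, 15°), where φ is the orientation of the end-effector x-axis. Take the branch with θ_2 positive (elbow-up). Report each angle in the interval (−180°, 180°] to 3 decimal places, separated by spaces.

wrist centre = target − a_3·(cos φ, sin φ) = (7.0974, 7.3641)
cos θ_2 = (104.6035−7²−4²)/(2·7·4) = 0.7072; θ_2 = 44.9920° (elbow-up)
β = atan2(7.3641,7.0974) = 46.0563°; ψ = atan2(2.8280,9.8288) = 16.0520°
θ_1 = β − ψ = 30.0042°
θ_3 = φ − θ_1 − θ_2 = -59.9963° (wrapped to (-180°,180°])

30.004 44.992 -59.996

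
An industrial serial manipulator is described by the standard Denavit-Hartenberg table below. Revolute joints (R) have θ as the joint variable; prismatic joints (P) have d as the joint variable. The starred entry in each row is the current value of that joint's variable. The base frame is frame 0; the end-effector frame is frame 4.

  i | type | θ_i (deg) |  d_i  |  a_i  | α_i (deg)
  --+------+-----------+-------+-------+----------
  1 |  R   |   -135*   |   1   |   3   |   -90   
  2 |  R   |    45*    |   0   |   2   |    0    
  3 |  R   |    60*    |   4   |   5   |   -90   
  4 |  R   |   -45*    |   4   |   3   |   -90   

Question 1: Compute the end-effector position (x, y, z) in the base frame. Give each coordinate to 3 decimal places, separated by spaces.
5.242 -3.414 -6.258

after link 1: o_1 = (-2.1213, -2.1213, 1.0000)
after link 2: o_2 = (-3.1213, -3.1213, -0.4142)
after link 3: o_3 = (0.6222, -5.0347, -5.2438)
after link 4: o_4 = (5.2424, -3.4144, -6.2576)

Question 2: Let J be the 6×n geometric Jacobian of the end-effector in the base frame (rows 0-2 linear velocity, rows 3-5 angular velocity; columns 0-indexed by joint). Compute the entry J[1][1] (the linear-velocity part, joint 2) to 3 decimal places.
5.132

axis z_1 = (0.7071,-0.7071,0.0000); lever o_n−o_1 = (7.3638,-1.2931,-7.2576)
cross product → J_v[:, 1] = (5.1319,5.1319,4.2926)
J_ω[:, 1] = z_1
entry J[1][1] = 5.1319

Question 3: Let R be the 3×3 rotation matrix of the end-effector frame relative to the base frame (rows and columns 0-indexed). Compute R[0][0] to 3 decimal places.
End-effector x-axis (col 0 of R) = (0.6294,-0.3706,-0.6830)
R[0][0] = 0.6294

0.629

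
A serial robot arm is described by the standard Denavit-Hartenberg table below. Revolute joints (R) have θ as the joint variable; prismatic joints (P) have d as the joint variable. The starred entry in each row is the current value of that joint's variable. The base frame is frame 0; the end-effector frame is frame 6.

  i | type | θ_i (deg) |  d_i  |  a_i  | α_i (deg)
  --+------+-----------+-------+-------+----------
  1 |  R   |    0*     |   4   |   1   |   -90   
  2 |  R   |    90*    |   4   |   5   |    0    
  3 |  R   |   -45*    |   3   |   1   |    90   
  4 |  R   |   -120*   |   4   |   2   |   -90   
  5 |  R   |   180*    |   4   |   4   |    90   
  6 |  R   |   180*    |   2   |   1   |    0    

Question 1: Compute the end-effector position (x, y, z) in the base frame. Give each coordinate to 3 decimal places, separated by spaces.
after link 1: o_1 = (1.0000, 0.0000, 4.0000)
after link 2: o_2 = (1.0000, 4.0000, -1.0000)
after link 3: o_3 = (1.7071, 7.0000, -1.7071)
after link 4: o_4 = (3.8284, 5.2679, 1.8284)
after link 5: o_5 = (7.6921, 6.7321, -2.0353)
after link 6: o_6 = (5.9244, 5.8660, -3.0959)

5.924 5.866 -3.096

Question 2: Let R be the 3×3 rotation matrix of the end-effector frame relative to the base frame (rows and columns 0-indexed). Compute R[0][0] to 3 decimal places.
End-effector x-axis (col 0 of R) = (-0.3536,-0.8660,0.3536)
R[0][0] = -0.3536

-0.354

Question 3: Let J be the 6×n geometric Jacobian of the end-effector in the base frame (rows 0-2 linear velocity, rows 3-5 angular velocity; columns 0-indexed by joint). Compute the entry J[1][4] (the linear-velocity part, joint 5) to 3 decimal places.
1.732

axis z_4 = (0.6124,-0.5000,-0.6124); lever o_n−o_4 = (2.0959,0.5981,-4.9244)
cross product → J_v[:, 4] = (2.8284,1.7321,1.4142)
J_ω[:, 4] = z_4
entry J[1][4] = 1.7321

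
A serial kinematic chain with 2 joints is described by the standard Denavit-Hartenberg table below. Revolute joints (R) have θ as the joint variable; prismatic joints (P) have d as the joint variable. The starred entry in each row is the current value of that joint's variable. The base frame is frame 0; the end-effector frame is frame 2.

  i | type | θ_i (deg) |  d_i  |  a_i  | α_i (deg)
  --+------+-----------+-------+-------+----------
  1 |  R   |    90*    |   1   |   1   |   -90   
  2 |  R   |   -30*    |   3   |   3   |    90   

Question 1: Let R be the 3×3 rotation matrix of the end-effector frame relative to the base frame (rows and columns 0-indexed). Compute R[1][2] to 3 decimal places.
-0.500

End-effector z-axis (col 2 of R) = (-0.0000,-0.5000,0.8660)
R[1][2] = -0.5000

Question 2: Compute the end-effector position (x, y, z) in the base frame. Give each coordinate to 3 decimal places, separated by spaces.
-3.000 3.598 2.500

after link 1: o_1 = (0.0000, 1.0000, 1.0000)
after link 2: o_2 = (-3.0000, 3.5981, 2.5000)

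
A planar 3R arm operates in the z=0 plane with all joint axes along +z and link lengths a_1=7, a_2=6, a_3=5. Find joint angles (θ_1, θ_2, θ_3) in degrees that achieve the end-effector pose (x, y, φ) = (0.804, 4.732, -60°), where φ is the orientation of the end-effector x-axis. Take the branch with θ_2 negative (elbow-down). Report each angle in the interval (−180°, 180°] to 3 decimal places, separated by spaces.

wrist centre = target − a_3·(cos φ, sin φ) = (-1.6960, 9.0621)
cos θ_2 = (84.9986−7²−6²)/(2·7·6) = -0.0000; θ_2 = -90.0010° (elbow-down)
β = atan2(9.0621,-1.6960) = 100.6004°; ψ = atan2(-6.0000,6.9999) = -40.6017°
θ_1 = β − ψ = 141.2021°
θ_3 = φ − θ_1 − θ_2 = -111.2012° (wrapped to (-180°,180°])

141.202 -90.001 -111.201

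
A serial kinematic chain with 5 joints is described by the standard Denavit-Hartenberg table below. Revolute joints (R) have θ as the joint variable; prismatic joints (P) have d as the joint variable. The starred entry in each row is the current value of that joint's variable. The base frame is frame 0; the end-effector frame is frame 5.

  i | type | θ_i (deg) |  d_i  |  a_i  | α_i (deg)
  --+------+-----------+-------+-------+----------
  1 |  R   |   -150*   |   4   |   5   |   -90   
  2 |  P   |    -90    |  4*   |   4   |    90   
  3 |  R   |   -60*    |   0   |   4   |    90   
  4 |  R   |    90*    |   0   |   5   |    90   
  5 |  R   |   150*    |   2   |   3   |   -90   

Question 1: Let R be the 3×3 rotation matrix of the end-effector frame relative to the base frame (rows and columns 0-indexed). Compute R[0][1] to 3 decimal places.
End-effector y-axis (col 1 of R) = (0.4330,-0.7500,-0.5000)
R[0][1] = 0.4330

0.433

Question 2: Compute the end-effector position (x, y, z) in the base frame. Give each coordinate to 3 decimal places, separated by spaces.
after link 1: o_1 = (-4.3301, -2.5000, 4.0000)
after link 2: o_2 = (-2.3301, -5.9641, 8.0000)
after link 3: o_3 = (-4.0622, -2.9641, 10.0000)
after link 4: o_4 = (0.2679, -0.4641, 10.0000)
after link 5: o_5 = (-3.2231, 0.3864, 9.7010)

-3.223 0.386 9.701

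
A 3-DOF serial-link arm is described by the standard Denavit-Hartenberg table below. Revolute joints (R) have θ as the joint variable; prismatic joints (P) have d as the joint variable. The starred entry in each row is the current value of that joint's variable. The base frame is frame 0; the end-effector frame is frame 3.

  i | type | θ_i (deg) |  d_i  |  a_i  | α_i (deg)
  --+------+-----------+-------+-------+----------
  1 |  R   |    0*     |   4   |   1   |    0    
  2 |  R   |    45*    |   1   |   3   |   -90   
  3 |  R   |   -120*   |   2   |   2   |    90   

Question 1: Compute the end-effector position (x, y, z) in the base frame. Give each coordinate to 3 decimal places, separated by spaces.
1.000 2.828 6.732

after link 1: o_1 = (1.0000, 0.0000, 4.0000)
after link 2: o_2 = (3.1213, 2.1213, 5.0000)
after link 3: o_3 = (1.0000, 2.8284, 6.7321)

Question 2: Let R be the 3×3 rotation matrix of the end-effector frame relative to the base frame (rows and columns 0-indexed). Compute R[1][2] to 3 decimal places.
-0.612

End-effector z-axis (col 2 of R) = (-0.6124,-0.6124,-0.5000)
R[1][2] = -0.6124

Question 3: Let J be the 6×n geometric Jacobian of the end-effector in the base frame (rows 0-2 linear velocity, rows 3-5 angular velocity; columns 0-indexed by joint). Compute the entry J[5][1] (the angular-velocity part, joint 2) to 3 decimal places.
1.000

axis z_1 = (0.0000,0.0000,1.0000); lever o_n−o_1 = (0.0000,2.8284,2.7321)
cross product → J_v[:, 1] = (-2.8284,0.0000,0.0000)
J_ω[:, 1] = z_1
entry J[5][1] = 1.0000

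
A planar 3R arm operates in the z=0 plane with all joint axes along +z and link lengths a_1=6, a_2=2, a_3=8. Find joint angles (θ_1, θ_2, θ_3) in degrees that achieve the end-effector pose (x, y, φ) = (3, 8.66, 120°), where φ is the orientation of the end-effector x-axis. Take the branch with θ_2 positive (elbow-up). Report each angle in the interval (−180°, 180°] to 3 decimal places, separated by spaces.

wrist centre = target − a_3·(cos φ, sin φ) = (7.0000, 1.7318)
cos θ_2 = (51.9991−6²−2²)/(2·6·2) = 0.5000; θ_2 = 60.0024° (elbow-up)
β = atan2(1.7318,7.0000) = 13.8959°; ψ = atan2(1.7321,6.9999) = 13.8984°
θ_1 = β − ψ = -0.0024°
θ_3 = φ − θ_1 − θ_2 = 60.0000° (wrapped to (-180°,180°])

-0.002 60.002 60.000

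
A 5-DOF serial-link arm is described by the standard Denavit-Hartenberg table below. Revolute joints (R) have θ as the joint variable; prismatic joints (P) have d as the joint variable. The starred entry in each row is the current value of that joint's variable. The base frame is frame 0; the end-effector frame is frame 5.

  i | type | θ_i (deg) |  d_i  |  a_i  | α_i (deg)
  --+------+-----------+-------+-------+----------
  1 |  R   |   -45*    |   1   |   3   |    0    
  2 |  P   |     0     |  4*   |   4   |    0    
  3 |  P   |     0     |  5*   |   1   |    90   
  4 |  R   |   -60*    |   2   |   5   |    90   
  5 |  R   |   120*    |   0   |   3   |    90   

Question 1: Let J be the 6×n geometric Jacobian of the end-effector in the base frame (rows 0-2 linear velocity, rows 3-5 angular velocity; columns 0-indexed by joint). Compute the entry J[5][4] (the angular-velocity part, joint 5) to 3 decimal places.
axis z_4 = (-0.6124,0.6124,-0.5000); lever o_n−o_4 = (-2.3674,-1.3068,1.2990)
cross product → J_v[:, 4] = (0.1421,1.9792,2.2500)
J_ω[:, 4] = z_4
entry J[5][4] = -0.5000

-0.500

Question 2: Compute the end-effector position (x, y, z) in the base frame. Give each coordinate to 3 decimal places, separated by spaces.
after link 1: o_1 = (2.1213, -2.1213, 1.0000)
after link 2: o_2 = (4.9497, -4.9497, 5.0000)
after link 3: o_3 = (5.6569, -5.6569, 10.0000)
after link 4: o_4 = (6.0104, -8.8388, 5.6699)
after link 5: o_5 = (3.6430, -10.1456, 6.9689)

3.643 -10.146 6.969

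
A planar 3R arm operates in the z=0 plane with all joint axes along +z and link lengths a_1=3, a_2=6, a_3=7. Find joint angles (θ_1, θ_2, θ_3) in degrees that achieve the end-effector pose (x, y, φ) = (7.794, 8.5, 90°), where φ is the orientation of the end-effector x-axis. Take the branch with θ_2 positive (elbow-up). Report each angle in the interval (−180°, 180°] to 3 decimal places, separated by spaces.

wrist centre = target − a_3·(cos φ, sin φ) = (7.7940, 1.5000)
cos θ_2 = (62.9964−3²−6²)/(2·3·6) = 0.4999; θ_2 = 60.0065° (elbow-up)
β = atan2(1.5000,7.7940) = 10.8937°; ψ = atan2(5.1965,5.9994) = 40.8981°
θ_1 = β − ψ = -30.0044°
θ_3 = φ − θ_1 − θ_2 = 59.9978° (wrapped to (-180°,180°])

-30.004 60.007 59.998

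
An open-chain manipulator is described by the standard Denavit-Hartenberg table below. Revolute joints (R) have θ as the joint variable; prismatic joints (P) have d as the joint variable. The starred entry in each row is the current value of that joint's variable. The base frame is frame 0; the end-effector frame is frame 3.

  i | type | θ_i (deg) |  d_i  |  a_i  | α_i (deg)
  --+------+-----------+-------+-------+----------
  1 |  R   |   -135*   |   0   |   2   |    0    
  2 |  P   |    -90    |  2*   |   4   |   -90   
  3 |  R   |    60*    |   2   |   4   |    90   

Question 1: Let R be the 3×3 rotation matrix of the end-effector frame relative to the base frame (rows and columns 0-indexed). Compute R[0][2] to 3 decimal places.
End-effector z-axis (col 2 of R) = (-0.6124,0.6124,0.5000)
R[0][2] = -0.6124

-0.612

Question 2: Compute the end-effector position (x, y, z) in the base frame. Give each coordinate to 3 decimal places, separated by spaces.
-7.071 1.414 -1.464

after link 1: o_1 = (-1.4142, -1.4142, 0.0000)
after link 2: o_2 = (-4.2426, 1.4142, 2.0000)
after link 3: o_3 = (-7.0711, 1.4142, -1.4641)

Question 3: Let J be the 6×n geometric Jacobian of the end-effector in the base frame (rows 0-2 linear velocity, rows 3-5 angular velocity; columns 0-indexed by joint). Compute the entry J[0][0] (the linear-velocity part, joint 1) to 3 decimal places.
axis z_0 = ẑ; lever o_n−o_0 = (-7.0711,1.4142,-1.4641)
cross product → J_v[:, 0] = (-1.4142,-7.0711,0.0000)
J_ω[:, 0] = z_0
entry J[0][0] = -1.4142

-1.414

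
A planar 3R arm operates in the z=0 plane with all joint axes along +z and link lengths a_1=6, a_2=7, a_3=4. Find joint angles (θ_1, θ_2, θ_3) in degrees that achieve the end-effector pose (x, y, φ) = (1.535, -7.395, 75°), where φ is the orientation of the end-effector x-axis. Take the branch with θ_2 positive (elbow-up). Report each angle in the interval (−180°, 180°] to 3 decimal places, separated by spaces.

-119.998 59.994 135.004

wrist centre = target − a_3·(cos φ, sin φ) = (0.4997, -11.2587)
cos θ_2 = (127.0081−6²−7²)/(2·6·7) = 0.5001; θ_2 = 59.9936° (elbow-up)
β = atan2(-11.2587,0.4997) = -87.4586°; ψ = atan2(6.0618,9.5007) = 32.5394°
θ_1 = β − ψ = -119.9980°
θ_3 = φ − θ_1 − θ_2 = 135.0044° (wrapped to (-180°,180°])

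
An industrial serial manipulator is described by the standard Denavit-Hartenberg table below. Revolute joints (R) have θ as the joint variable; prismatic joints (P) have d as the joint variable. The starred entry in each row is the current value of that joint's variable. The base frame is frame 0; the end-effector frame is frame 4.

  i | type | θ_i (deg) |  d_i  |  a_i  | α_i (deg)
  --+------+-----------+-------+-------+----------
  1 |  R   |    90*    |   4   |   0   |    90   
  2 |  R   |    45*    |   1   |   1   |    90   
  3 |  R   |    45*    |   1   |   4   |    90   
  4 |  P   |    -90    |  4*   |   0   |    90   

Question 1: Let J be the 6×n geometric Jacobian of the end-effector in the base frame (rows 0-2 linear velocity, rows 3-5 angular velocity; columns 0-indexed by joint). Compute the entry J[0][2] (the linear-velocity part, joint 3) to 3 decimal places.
5.657

axis z_2 = (0.0000,0.7071,-0.7071); lever o_n−o_2 = (-0.0000,4.7071,3.2929)
cross product → J_v[:, 2] = (5.6569,-0.0000,0.0000)
J_ω[:, 2] = z_2
entry J[0][2] = 5.6569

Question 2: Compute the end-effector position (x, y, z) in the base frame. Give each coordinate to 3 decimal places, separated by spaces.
1.000 5.414 8.000

after link 1: o_1 = (0.0000, 0.0000, 4.0000)
after link 2: o_2 = (1.0000, 0.7071, 4.7071)
after link 3: o_3 = (3.8284, 3.4142, 6.0000)
after link 4: o_4 = (1.0000, 5.4142, 8.0000)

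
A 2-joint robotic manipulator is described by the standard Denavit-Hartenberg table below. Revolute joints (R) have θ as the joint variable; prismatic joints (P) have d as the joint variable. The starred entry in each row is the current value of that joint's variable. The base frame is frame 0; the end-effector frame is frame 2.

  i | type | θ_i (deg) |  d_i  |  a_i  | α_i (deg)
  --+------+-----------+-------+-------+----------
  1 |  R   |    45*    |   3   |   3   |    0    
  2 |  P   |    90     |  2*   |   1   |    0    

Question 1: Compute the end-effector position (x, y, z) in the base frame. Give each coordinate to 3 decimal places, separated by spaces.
1.414 2.828 5.000

after link 1: o_1 = (2.1213, 2.1213, 3.0000)
after link 2: o_2 = (1.4142, 2.8284, 5.0000)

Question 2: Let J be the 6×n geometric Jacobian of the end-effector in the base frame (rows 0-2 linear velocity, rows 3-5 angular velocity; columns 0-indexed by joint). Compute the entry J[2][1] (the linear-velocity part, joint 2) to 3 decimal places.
1.000

prismatic axis z_1 = (0.0000,0.0000,1.0000)
J_v[:, 1] = z_1; J_ω[:, 1] = (0,0,0)
entry J[2][1] = 1.0000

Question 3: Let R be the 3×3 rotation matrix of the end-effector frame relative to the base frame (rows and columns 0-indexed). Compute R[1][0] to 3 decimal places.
0.707

End-effector x-axis (col 0 of R) = (-0.7071,0.7071,0.0000)
R[1][0] = 0.7071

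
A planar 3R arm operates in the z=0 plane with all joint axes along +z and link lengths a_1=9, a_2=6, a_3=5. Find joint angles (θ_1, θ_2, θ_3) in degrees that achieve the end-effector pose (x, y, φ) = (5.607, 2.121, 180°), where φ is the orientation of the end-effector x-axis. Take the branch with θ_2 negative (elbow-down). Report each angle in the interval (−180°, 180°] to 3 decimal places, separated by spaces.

44.997 -89.996 -135.001

wrist centre = target − a_3·(cos φ, sin φ) = (10.6070, 2.1210)
cos θ_2 = (117.0071−9²−6²)/(2·9·6) = 0.0001; θ_2 = -89.9962° (elbow-down)
β = atan2(2.1210,10.6070) = 11.3079°; ψ = atan2(-6.0000,9.0004) = -33.6889°
θ_1 = β − ψ = 44.9968°
θ_3 = φ − θ_1 − θ_2 = -135.0005° (wrapped to (-180°,180°])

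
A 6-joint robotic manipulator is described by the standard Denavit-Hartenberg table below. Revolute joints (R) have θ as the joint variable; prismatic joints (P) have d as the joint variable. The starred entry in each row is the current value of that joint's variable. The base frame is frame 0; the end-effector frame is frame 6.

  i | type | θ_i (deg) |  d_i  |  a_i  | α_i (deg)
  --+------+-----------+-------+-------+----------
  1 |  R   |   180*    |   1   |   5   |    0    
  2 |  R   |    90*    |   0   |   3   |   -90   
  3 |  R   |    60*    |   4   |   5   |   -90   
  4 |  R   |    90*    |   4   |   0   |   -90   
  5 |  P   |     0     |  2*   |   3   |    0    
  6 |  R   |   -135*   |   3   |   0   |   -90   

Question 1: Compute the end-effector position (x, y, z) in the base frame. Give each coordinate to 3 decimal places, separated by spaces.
-4.000 0.464 -1.000

after link 1: o_1 = (-5.0000, 0.0000, 1.0000)
after link 2: o_2 = (-5.0000, -3.0000, 1.0000)
after link 3: o_3 = (-1.0000, -5.5000, -3.3301)
after link 4: o_4 = (-1.0000, -2.0359, -5.3301)
after link 5: o_5 = (-4.0000, -1.0359, -3.5981)
after link 6: o_6 = (-4.0000, 0.4641, -1.0000)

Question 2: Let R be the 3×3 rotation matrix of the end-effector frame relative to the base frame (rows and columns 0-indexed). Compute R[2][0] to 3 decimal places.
End-effector x-axis (col 0 of R) = (0.7071,0.6124,-0.3536)
R[2][0] = -0.3536

-0.354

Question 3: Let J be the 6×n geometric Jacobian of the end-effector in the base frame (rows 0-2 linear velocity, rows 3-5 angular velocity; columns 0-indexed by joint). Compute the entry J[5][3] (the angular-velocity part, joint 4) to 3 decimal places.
axis z_3 = (0.0000,0.8660,-0.5000); lever o_n−o_3 = (-3.0000,5.9641,2.3301)
cross product → J_v[:, 3] = (5.0000,1.5000,2.5981)
J_ω[:, 3] = z_3
entry J[5][3] = -0.5000

-0.500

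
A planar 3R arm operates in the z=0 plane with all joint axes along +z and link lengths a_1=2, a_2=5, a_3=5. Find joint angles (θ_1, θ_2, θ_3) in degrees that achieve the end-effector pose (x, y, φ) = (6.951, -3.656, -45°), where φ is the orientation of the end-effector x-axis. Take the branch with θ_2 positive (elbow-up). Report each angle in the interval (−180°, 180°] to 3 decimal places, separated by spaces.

wrist centre = target − a_3·(cos φ, sin φ) = (3.4155, -0.1205)
cos θ_2 = (11.6799−2²−5²)/(2·2·5) = -0.8660; θ_2 = 149.9975° (elbow-up)
β = atan2(-0.1205,3.4155) = -2.0200°; ψ = atan2(2.5002,-2.3300) = 132.9823°
θ_1 = β − ψ = -135.0024°
θ_3 = φ − θ_1 − θ_2 = -59.9952° (wrapped to (-180°,180°])

-135.002 149.998 -59.995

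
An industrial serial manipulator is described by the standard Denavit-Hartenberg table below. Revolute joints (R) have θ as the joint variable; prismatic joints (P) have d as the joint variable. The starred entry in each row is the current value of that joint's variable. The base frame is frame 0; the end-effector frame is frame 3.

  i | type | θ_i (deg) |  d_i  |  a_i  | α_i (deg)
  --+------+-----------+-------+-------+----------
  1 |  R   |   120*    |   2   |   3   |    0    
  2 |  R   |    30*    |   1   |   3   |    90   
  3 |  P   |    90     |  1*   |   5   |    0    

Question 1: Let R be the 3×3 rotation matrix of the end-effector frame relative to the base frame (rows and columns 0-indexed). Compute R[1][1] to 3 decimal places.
-0.500

End-effector y-axis (col 1 of R) = (0.8660,-0.5000,0.0000)
R[1][1] = -0.5000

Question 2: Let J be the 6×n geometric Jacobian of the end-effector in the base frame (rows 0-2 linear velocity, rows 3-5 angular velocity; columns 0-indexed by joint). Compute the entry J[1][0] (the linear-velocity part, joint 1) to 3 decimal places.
axis z_0 = ẑ; lever o_n−o_0 = (-3.5981,4.9641,8.0000)
cross product → J_v[:, 0] = (-4.9641,-3.5981,0.0000)
J_ω[:, 0] = z_0
entry J[1][0] = -3.5981

-3.598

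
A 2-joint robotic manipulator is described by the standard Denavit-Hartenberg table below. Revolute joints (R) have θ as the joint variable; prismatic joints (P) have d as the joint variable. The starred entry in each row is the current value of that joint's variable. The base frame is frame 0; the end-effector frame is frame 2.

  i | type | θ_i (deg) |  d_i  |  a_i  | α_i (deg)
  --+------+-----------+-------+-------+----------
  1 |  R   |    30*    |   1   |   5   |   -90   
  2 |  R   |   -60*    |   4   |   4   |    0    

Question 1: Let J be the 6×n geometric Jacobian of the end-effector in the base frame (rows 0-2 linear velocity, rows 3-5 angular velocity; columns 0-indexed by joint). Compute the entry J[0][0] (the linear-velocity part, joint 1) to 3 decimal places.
axis z_0 = ẑ; lever o_n−o_0 = (4.0622,6.9641,4.4641)
cross product → J_v[:, 0] = (-6.9641,4.0622,0.0000)
J_ω[:, 0] = z_0
entry J[0][0] = -6.9641

-6.964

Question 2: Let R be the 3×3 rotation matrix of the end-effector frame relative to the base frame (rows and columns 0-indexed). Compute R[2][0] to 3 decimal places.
0.866

End-effector x-axis (col 0 of R) = (0.4330,0.2500,0.8660)
R[2][0] = 0.8660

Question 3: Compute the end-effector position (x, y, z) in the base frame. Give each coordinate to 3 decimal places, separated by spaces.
after link 1: o_1 = (4.3301, 2.5000, 1.0000)
after link 2: o_2 = (4.0622, 6.9641, 4.4641)

4.062 6.964 4.464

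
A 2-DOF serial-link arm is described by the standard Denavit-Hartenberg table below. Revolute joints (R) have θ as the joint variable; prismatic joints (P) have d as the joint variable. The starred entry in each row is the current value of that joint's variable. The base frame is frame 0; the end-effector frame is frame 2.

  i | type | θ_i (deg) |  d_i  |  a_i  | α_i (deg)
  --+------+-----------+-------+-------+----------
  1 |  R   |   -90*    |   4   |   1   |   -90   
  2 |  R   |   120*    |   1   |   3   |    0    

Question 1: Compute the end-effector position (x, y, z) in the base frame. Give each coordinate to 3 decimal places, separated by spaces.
1.000 0.500 1.402

after link 1: o_1 = (0.0000, -1.0000, 4.0000)
after link 2: o_2 = (1.0000, 0.5000, 1.4019)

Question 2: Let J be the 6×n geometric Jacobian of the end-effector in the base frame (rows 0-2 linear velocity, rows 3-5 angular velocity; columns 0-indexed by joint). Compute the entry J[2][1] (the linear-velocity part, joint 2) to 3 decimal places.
axis z_1 = (1.0000,0.0000,0.0000); lever o_n−o_1 = (1.0000,1.5000,-2.5981)
cross product → J_v[:, 1] = (-0.0000,2.5981,1.5000)
J_ω[:, 1] = z_1
entry J[2][1] = 1.5000

1.500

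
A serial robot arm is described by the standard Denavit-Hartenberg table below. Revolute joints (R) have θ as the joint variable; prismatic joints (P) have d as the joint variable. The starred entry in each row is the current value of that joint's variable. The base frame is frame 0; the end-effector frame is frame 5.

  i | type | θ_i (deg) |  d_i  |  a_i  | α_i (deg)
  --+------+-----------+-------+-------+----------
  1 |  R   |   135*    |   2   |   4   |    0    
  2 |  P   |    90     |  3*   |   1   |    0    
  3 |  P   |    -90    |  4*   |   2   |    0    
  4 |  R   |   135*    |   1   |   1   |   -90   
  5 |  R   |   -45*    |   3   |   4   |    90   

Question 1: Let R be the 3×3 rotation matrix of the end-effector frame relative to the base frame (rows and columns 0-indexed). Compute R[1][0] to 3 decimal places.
-0.707

End-effector x-axis (col 0 of R) = (-0.0000,-0.7071,0.7071)
R[1][0] = -0.7071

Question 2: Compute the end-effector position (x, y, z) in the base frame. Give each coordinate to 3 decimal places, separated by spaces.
-1.950 -0.293 12.828

after link 1: o_1 = (-2.8284, 2.8284, 2.0000)
after link 2: o_2 = (-3.5355, 2.1213, 5.0000)
after link 3: o_3 = (-4.9497, 3.5355, 9.0000)
after link 4: o_4 = (-4.9497, 2.5355, 10.0000)
after link 5: o_5 = (-1.9497, -0.2929, 12.8284)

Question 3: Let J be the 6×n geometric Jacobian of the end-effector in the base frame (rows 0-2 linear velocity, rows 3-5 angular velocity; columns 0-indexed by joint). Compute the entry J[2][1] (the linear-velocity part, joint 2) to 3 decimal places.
prismatic axis z_1 = (0.0000,0.0000,1.0000)
J_v[:, 1] = z_1; J_ω[:, 1] = (0,0,0)
entry J[2][1] = 1.0000

1.000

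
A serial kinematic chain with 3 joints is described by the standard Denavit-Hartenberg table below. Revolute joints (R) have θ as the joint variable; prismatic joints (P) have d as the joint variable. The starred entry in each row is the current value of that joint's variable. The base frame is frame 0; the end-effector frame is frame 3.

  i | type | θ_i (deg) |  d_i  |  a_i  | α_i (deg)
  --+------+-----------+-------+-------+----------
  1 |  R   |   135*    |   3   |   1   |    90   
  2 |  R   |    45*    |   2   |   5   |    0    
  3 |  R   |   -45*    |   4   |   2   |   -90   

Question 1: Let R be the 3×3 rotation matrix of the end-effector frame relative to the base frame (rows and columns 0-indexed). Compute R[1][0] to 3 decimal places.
0.707

End-effector x-axis (col 0 of R) = (-0.7071,0.7071,0.0000)
R[1][0] = 0.7071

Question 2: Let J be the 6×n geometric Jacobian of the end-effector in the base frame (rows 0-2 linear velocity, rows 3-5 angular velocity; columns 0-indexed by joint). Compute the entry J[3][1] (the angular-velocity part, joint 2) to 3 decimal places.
0.707

axis z_1 = (0.7071,0.7071,0.0000); lever o_n−o_1 = (0.3284,8.1569,3.5355)
cross product → J_v[:, 1] = (2.5000,-2.5000,5.5355)
J_ω[:, 1] = z_1
entry J[3][1] = 0.7071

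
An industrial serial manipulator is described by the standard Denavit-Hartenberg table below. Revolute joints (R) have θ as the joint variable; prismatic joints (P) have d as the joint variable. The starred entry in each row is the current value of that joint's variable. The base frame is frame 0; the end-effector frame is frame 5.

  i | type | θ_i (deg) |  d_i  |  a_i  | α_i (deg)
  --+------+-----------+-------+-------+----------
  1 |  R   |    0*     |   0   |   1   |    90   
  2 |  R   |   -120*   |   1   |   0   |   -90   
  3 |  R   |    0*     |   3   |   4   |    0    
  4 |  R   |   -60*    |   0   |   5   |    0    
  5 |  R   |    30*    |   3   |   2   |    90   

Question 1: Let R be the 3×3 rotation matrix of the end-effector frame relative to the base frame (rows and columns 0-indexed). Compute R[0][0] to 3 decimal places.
-0.433

End-effector x-axis (col 0 of R) = (-0.4330,-0.5000,-0.7500)
R[0][0] = -0.4330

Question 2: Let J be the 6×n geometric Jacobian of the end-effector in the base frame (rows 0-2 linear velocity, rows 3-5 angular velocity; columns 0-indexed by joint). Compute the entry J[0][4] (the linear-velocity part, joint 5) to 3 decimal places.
axis z_4 = (0.8660,-0.0000,-0.5000); lever o_n−o_4 = (1.7321,-1.0000,-3.0000)
cross product → J_v[:, 4] = (-0.5000,1.7321,-0.8660)
J_ω[:, 4] = z_4
entry J[0][4] = -0.5000

-0.500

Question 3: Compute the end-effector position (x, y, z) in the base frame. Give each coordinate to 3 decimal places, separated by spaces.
2.080 -6.330 -10.129

after link 1: o_1 = (1.0000, 0.0000, 0.0000)
after link 2: o_2 = (1.0000, -1.0000, 0.0000)
after link 3: o_3 = (1.5981, -1.0000, -4.9641)
after link 4: o_4 = (0.3481, -5.3301, -7.1292)
after link 5: o_5 = (2.0801, -6.3301, -10.1292)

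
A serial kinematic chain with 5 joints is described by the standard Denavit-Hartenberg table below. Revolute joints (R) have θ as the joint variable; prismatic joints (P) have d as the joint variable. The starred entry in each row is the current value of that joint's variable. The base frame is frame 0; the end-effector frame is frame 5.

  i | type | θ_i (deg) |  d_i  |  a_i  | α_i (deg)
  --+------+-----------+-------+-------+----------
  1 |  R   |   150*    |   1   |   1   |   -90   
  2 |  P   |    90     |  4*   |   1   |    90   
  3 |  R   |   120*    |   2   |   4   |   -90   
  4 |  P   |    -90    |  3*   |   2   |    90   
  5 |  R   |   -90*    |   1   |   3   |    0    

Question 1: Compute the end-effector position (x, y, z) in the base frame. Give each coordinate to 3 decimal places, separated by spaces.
after link 1: o_1 = (-0.8660, 0.5000, 1.0000)
after link 2: o_2 = (-2.8660, -2.9641, 0.0000)
after link 3: o_3 = (-6.3301, -4.9641, 2.0000)
after link 4: o_4 = (-7.3122, -2.6651, 4.5981)
after link 5: o_5 = (-7.6292, -3.2141, 1.5000)

-7.629 -3.214 1.500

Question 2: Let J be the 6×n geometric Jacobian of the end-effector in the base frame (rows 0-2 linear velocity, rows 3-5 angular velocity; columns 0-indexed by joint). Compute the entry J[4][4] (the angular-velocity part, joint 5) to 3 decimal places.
axis z_4 = (0.4330,0.7500,-0.5000); lever o_n−o_4 = (-0.3170,-0.5490,-3.0981)
cross product → J_v[:, 4] = (-2.5981,1.5000,0.0000)
J_ω[:, 4] = z_4
entry J[4][4] = 0.7500

0.750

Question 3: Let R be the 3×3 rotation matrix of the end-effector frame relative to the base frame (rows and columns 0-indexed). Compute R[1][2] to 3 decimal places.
0.750

End-effector z-axis (col 2 of R) = (0.4330,0.7500,-0.5000)
R[1][2] = 0.7500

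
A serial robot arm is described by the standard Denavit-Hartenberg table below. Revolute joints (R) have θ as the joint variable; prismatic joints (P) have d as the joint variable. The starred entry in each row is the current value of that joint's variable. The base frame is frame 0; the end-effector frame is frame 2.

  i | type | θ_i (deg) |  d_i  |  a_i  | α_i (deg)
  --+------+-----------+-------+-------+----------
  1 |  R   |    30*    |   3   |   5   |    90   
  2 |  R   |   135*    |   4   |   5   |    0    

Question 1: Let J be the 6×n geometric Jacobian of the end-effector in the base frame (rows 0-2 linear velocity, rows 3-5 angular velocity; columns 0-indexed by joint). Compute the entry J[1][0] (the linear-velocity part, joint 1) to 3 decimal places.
3.268

axis z_0 = ẑ; lever o_n−o_0 = (3.2683,-2.7319,6.5355)
cross product → J_v[:, 0] = (2.7319,3.2683,-0.0000)
J_ω[:, 0] = z_0
entry J[1][0] = 3.2683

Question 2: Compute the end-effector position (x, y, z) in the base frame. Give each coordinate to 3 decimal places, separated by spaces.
3.268 -2.732 6.536

after link 1: o_1 = (4.3301, 2.5000, 3.0000)
after link 2: o_2 = (3.2683, -2.7319, 6.5355)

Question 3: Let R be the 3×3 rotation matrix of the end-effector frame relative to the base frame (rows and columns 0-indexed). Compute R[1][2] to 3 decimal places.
End-effector z-axis (col 2 of R) = (0.5000,-0.8660,0.0000)
R[1][2] = -0.8660

-0.866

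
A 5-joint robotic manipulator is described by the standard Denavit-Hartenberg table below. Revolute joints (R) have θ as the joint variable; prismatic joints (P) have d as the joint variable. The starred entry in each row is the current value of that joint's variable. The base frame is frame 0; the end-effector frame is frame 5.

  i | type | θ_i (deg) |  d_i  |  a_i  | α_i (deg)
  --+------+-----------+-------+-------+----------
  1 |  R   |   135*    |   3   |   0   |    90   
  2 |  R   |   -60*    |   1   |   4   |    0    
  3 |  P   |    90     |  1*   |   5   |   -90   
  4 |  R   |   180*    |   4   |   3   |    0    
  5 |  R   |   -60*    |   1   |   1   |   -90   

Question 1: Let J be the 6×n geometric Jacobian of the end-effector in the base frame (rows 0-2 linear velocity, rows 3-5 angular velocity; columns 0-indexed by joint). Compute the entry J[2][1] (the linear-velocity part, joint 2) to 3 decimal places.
0.799

axis z_1 = (0.7071,0.7071,0.0000); lever o_n−o_1 = (0.2368,1.3668,1.6160)
cross product → J_v[:, 1] = (1.1427,-1.1427,0.7990)
J_ω[:, 1] = z_1
entry J[2][1] = 0.7990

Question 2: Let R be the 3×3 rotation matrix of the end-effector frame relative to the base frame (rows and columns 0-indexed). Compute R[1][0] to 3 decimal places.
-0.919

End-effector x-axis (col 0 of R) = (-0.3062,-0.9186,-0.2500)
R[1][0] = -0.9186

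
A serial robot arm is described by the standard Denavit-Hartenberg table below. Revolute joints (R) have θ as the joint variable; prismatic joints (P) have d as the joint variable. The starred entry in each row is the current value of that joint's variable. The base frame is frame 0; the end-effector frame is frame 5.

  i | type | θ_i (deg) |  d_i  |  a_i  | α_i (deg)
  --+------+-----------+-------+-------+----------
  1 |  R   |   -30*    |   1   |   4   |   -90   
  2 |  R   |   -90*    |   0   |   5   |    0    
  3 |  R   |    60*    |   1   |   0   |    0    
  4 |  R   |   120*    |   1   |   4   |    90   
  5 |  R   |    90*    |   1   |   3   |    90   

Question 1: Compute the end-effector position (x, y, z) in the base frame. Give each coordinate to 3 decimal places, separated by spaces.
6.830 1.830 2.000

after link 1: o_1 = (3.4641, -2.0000, 1.0000)
after link 2: o_2 = (3.4641, -2.0000, 6.0000)
after link 3: o_3 = (3.9641, -1.1340, 6.0000)
after link 4: o_4 = (4.4641, -0.2679, 2.0000)
after link 5: o_5 = (6.8301, 1.8301, 2.0000)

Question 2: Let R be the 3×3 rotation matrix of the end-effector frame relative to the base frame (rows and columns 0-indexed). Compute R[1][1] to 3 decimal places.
-0.500

End-effector y-axis (col 1 of R) = (0.8660,-0.5000,0.0000)
R[1][1] = -0.5000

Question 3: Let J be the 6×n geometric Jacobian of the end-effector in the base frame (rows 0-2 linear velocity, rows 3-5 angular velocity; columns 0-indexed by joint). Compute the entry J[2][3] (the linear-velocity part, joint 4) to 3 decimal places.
-1.000

axis z_3 = (0.5000,0.8660,0.0000); lever o_n−o_3 = (2.8660,2.9641,-4.0000)
cross product → J_v[:, 3] = (-3.4641,2.0000,-1.0000)
J_ω[:, 3] = z_3
entry J[2][3] = -1.0000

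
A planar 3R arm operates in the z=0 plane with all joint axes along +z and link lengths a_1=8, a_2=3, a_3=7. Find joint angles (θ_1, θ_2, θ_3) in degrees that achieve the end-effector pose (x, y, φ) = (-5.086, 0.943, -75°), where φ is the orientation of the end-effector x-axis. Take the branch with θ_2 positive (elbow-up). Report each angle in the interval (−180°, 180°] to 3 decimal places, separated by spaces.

119.999 45.006 119.995

wrist centre = target − a_3·(cos φ, sin φ) = (-6.8977, 7.7045)
cos θ_2 = (106.9377−8²−3²)/(2·8·3) = 0.7070; θ_2 = 45.0057° (elbow-up)
β = atan2(7.7045,-6.8977) = 131.8377°; ψ = atan2(2.1215,10.1211) = 11.8386°
θ_1 = β − ψ = 119.9991°
θ_3 = φ − θ_1 − θ_2 = 119.9952° (wrapped to (-180°,180°])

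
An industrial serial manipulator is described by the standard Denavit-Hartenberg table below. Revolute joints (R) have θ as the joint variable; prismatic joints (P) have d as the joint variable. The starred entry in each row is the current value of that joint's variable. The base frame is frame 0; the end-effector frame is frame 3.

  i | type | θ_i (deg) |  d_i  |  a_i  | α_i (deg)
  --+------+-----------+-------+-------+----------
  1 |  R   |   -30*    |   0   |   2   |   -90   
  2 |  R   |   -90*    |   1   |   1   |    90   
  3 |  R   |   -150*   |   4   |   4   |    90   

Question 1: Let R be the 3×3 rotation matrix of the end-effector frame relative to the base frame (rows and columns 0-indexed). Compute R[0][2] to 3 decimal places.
End-effector z-axis (col 2 of R) = (0.4330,0.7500,-0.5000)
R[0][2] = 0.4330

0.433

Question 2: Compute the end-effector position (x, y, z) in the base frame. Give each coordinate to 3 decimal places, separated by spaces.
after link 1: o_1 = (1.7321, -1.0000, 0.0000)
after link 2: o_2 = (2.2321, -0.1340, 1.0000)
after link 3: o_3 = (-2.2321, 0.1340, -2.4641)

-2.232 0.134 -2.464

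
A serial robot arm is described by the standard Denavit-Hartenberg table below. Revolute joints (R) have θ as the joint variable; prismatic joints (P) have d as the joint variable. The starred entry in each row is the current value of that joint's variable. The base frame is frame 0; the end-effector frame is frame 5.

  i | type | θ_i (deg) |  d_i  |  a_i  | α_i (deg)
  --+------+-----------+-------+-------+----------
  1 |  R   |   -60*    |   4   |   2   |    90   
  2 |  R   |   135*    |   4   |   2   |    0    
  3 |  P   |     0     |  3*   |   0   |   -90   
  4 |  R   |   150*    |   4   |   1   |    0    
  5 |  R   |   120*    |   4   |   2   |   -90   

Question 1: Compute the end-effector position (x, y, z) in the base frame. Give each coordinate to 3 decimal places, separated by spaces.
after link 1: o_1 = (1.0000, -1.7321, 4.0000)
after link 2: o_2 = (-3.1712, -2.5073, 5.4142)
after link 3: o_3 = (-5.7693, -4.0073, 5.4142)
after link 4: o_4 = (-6.4443, -1.8381, 1.9734)
after link 5: o_5 = (-9.5906, -0.3887, -0.8550)

-9.591 -0.389 -0.855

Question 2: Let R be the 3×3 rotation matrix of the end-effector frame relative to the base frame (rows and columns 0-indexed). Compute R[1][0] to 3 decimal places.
-0.500

End-effector x-axis (col 0 of R) = (-0.8660,-0.5000,0.0000)
R[1][0] = -0.5000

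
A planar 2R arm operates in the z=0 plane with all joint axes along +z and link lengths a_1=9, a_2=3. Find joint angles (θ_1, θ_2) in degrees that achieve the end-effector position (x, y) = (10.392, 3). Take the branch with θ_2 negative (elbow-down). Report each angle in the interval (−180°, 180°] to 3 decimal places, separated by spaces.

cos θ_2 = (116.9937−9²−3²)/(2·9·3) = 0.4999; θ_2 = -60.0078° (elbow-down)
β = atan2(3.0000,10.3920) = 16.1026°; ψ = atan2(-2.5983,10.4996) = -13.8994°
θ_1 = β − ψ = 30.0019°

30.002 -60.008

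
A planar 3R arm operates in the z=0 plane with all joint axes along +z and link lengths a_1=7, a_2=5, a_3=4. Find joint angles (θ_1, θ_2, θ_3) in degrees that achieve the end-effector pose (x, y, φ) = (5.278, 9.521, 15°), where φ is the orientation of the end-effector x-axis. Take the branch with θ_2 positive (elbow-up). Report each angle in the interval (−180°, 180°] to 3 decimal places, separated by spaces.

wrist centre = target − a_3·(cos φ, sin φ) = (1.4143, 8.4857)
cos θ_2 = (74.0077−7²−5²)/(2·7·5) = 0.0001; θ_2 = 89.9937° (elbow-up)
β = atan2(8.4857,1.4143) = 80.5376°; ψ = atan2(5.0000,7.0006) = 35.5355°
θ_1 = β − ψ = 45.0021°
θ_3 = φ − θ_1 − θ_2 = -119.9957° (wrapped to (-180°,180°])

45.002 89.994 -119.996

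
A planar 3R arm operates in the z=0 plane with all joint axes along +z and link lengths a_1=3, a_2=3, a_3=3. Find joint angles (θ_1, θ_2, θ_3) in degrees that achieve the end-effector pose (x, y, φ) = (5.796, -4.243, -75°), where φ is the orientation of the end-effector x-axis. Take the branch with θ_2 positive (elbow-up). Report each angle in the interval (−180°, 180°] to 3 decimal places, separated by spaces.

wrist centre = target − a_3·(cos φ, sin φ) = (5.0195, -1.3452)
cos θ_2 = (27.0054−3²−3²)/(2·3·3) = 0.5003; θ_2 = 59.9800° (elbow-up)
β = atan2(-1.3452,5.0195) = -15.0026°; ψ = atan2(2.5976,4.5009) = 29.9900°
θ_1 = β − ψ = -44.9926°
θ_3 = φ − θ_1 − θ_2 = -89.9875° (wrapped to (-180°,180°])

-44.993 59.980 -89.987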